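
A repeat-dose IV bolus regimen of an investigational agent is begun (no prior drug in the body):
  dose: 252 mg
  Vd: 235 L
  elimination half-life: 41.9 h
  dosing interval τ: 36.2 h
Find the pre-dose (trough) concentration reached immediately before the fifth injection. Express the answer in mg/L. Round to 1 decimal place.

C₀ per dose = Dose / Vd = 252 / 235 = 1.072 mg/L
k = ln2 / t½ = 0.693147 / 41.9 = 0.01654 h⁻¹
Fraction remaining after one interval: r = e^(−kτ) = e^(−0.01654 × 36.2) = 0.5495
Before dose 5, 4 doses have been given (aged 1τ, 2τ, 3τ, 4τ).
C_trough = C₀ × (r + r² + … + r^4) = C₀ × r(1−r^4)/(1−r)
        = 1.072 × 0.5495 × (1 − 0.09117) / (1 − 0.5495) = 1.188 mg/L

1.2 mg/L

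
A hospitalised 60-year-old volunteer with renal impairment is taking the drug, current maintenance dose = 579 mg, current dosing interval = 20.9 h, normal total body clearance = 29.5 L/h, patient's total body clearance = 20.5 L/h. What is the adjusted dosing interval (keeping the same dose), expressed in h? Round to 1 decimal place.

30.1 h

To keep the same average steady-state level, dosing rate must scale with clearance.
CL ratio = 20.5 / 29.5 = 0.6949
New interval (same dose) = 20.9 / 0.6949 = 30.08 h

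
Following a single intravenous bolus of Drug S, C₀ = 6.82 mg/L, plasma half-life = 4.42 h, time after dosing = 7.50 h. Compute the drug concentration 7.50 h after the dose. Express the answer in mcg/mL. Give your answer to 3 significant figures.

2.10 mcg/mL

k = ln2 / t½ = 0.693147 / 4.42 = 0.1568 h⁻¹
C = C₀ · e^(−k·t) = 6.820 × e^(−0.1568 × 7.50)
  = 6.820 × 0.3085 = 2.104 mg/L
(2.104 mg/L = 2.104 mcg/mL)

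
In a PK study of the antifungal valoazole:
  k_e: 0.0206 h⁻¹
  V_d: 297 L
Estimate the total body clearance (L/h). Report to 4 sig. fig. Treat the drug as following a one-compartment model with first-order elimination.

6.118 L/h

CL = k × Vd = 0.0206 × 297 = 6.118 L/h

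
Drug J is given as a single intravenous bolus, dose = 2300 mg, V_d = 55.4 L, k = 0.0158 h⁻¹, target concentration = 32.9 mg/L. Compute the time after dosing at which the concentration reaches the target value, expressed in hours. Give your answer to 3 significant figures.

C₀ = Dose / Vd = 2300 / 55.4 = 41.52 mg/L
t = ln(C₀ / C) / k = ln(41.52 / 32.9) / 0.01580
  = ln(1.262) / 0.01580 = 0.2327 / 0.01580 = 14.73 h

14.7 h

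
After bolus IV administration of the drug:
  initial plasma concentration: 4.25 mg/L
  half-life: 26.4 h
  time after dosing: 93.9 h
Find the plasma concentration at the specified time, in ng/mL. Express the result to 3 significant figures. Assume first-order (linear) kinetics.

361 ng/mL

k = ln2 / t½ = 0.693147 / 26.4 = 0.02626 h⁻¹
C = C₀ · e^(−k·t) = 4.250 × e^(−0.02626 × 93.9)
  = 4.250 × 0.08494 = 0.3610 mg/L
Convert: 0.3610 mg/L × 1000 = 361.0 ng/mL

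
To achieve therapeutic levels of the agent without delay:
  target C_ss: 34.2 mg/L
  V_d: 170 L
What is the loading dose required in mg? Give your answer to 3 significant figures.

5810 mg

LD = Css × Vd = 34.2 × 170 = 5814 mg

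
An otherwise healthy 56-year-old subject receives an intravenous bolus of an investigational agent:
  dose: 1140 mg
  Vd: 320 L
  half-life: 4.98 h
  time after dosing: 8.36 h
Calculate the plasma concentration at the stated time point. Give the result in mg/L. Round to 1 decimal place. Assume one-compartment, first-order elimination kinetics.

C₀ = Dose / Vd = 1140 / 320 = 3.563 mg/L
k = ln2 / t½ = 0.693147 / 4.98 = 0.1392 h⁻¹
C = C₀ · e^(−k·t) = 3.563 × e^(−0.1392 × 8.36)
  = 3.563 × 0.3123 = 1.113 mg/L

1.1 mg/L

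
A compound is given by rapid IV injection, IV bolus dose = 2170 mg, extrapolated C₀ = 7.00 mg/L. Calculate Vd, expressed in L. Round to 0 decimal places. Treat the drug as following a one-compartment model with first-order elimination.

Vd = Dose / C₀ = 2170 / 7.00 = 310.0 L

310 L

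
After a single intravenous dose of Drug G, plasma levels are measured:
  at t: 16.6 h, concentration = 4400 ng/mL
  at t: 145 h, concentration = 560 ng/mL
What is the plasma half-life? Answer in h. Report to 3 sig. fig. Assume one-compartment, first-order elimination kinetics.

43.2 h

k = ln(C₁/C₂) / (t₂ − t₁) = ln(4400/560) / (145 − 16.6)
  = 2.061 / 128.4 = 0.01605 h⁻¹
t½ = ln2 / k = 0.693147 / 0.01605 = 43.19 h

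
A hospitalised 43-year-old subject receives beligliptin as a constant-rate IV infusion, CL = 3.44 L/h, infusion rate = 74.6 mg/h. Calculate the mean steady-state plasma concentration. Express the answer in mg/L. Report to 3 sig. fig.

At steady state Css = R₀ / CL = 74.6 / 3.440 = 21.69 mg/L

21.7 mg/L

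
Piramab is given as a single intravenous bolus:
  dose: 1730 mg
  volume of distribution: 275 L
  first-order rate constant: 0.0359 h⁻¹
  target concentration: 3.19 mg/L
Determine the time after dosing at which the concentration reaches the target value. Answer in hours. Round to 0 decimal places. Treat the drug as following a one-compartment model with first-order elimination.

19 h

C₀ = Dose / Vd = 1730 / 275 = 6.291 mg/L
t = ln(C₀ / C) / k = ln(6.291 / 3.19) / 0.03590
  = ln(1.972) / 0.03590 = 0.6790 / 0.03590 = 18.91 h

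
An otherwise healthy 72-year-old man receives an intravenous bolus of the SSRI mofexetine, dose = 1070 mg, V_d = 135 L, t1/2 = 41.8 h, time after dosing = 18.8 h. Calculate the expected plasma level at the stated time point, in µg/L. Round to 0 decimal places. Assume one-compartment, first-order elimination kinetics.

C₀ = Dose / Vd = 1070 / 135 = 7.926 mg/L
k = ln2 / t½ = 0.693147 / 41.8 = 0.01658 h⁻¹
C = C₀ · e^(−k·t) = 7.926 × e^(−0.01658 × 18.8)
  = 7.926 × 0.7322 = 5.803 mg/L
Convert: 5.803 mg/L × 1000 = 5803 µg/L

5803 µg/L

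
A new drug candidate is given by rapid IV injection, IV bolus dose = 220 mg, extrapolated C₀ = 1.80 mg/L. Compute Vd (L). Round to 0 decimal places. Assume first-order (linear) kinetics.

122 L

Vd = Dose / C₀ = 220.0 / 1.80 = 122.2 L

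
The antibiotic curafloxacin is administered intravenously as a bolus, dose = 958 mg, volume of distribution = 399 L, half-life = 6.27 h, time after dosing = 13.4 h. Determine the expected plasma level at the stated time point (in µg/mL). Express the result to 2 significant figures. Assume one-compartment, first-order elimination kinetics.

0.55 µg/mL

C₀ = Dose / Vd = 958.0 / 399 = 2.401 mg/L
k = ln2 / t½ = 0.693147 / 6.27 = 0.1105 h⁻¹
C = C₀ · e^(−k·t) = 2.401 × e^(−0.1105 × 13.4)
  = 2.401 × 0.2275 = 0.5462 mg/L
(0.5462 mg/L = 0.5462 µg/mL)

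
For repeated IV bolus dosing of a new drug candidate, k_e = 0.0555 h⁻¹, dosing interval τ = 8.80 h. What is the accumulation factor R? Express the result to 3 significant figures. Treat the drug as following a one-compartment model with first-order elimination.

e^(−kτ) = e^(−0.05550 × 8.80) = 0.6136
Accumulation ratio R = 1 / (1 − e^(−kτ)) = 1 / (1 − 0.6136) = 2.588

2.59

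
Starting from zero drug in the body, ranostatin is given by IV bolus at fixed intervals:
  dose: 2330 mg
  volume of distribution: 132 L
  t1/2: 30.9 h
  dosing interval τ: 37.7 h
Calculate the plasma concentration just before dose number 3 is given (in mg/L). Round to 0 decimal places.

11 mg/L

C₀ per dose = Dose / Vd = 2330 / 132 = 17.65 mg/L
k = ln2 / t½ = 0.693147 / 30.9 = 0.02243 h⁻¹
Fraction remaining after one interval: r = e^(−kτ) = e^(−0.02243 × 37.7) = 0.4293
Before dose 3, 2 doses have been given (aged 1τ, 2τ).
C_trough = C₀ × (r + r²) = 17.65 × (0.4293 + 0.1843) = 10.83 mg/L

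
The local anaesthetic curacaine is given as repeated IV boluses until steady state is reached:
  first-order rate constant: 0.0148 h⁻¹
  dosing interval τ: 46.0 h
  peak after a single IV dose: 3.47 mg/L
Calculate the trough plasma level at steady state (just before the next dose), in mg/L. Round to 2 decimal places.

e^(−kτ) = e^(−0.01480 × 46.0) = 0.5062
Accumulation ratio R = 1 / (1 − e^(−kτ)) = 1 / (1 − 0.5062) = 2.025
Steady-state trough = C₀ × R × e^(−kτ) = 3.47 × 2.025 × 0.5062 = 3.557 mg/L

3.56 mg/L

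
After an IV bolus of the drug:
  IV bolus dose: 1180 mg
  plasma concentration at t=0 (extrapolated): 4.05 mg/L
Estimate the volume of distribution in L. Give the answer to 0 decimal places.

Vd = Dose / C₀ = 1180 / 4.05 = 291.4 L

291 L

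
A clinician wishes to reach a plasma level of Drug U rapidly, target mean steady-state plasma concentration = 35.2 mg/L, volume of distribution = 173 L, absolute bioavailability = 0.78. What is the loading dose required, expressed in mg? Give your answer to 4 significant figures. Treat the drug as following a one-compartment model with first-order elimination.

7807 mg

LD = Css × Vd / F = 35.2 × 173 / 0.78 = 7807 mg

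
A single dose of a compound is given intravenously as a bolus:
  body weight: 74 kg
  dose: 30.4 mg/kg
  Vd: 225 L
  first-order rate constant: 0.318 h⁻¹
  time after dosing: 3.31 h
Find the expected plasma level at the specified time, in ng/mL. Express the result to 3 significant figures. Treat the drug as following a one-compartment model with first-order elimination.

Total dose = 30.4 × 74 = 2250 mg
C₀ = Dose / Vd = 2250 / 225 = 10.00 mg/L
C = C₀ · e^(−k·t) = 10.00 × e^(−0.3180 × 3.31)
  = 10.00 × 0.3490 = 3.490 mg/L
Convert: 3.490 mg/L × 1000 = 3490 ng/mL

3490 ng/mL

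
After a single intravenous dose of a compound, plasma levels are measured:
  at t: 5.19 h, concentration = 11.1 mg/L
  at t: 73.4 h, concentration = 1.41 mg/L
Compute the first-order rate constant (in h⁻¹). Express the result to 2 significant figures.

k = ln(C₁/C₂) / (t₂ − t₁) = ln(11.1/1.41) / (73.4 − 5.19)
  = 2.063 / 68.21 = 0.03024 h⁻¹

0.030 h⁻¹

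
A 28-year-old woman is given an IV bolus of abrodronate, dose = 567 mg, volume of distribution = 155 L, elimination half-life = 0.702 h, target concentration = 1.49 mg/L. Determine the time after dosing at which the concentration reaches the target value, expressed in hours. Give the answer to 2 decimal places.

0.91 h

C₀ = Dose / Vd = 567.0 / 155 = 3.658 mg/L
k = ln2 / t½ = 0.693147 / 0.702 = 0.9874 h⁻¹
t = ln(C₀ / C) / k = ln(3.658 / 1.49) / 0.9874
  = ln(2.455) / 0.9874 = 0.8981 / 0.9874 = 0.9096 h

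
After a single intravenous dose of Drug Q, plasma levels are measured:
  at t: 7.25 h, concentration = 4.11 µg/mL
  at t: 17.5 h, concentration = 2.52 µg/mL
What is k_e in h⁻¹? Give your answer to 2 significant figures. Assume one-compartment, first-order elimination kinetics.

0.048 h⁻¹

k = ln(C₁/C₂) / (t₂ − t₁) = ln(4.11/2.52) / (17.5 − 7.25)
  = 0.4892 / 10.25 = 0.04773 h⁻¹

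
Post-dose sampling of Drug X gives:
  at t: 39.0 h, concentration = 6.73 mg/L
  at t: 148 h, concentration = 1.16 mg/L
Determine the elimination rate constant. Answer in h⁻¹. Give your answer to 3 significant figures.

k = ln(C₁/C₂) / (t₂ − t₁) = ln(6.73/1.16) / (148 − 39.0)
  = 1.758 / 109.0 = 0.01613 h⁻¹

0.0161 h⁻¹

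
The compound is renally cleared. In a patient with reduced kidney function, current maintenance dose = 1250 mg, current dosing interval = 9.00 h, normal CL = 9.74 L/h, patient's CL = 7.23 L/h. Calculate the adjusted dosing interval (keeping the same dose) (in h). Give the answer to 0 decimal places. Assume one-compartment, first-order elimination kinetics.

To keep the same average steady-state level, dosing rate must scale with clearance.
CL ratio = 7.23 / 9.74 = 0.7423
New interval (same dose) = 9.00 / 0.7423 = 12.12 h

12 h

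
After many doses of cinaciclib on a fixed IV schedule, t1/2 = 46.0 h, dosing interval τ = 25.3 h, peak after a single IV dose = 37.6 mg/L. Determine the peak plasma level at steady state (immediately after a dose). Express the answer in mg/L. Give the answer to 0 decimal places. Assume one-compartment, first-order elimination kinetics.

119 mg/L

k = ln2 / t½ = 0.693147 / 46.0 = 0.01507 h⁻¹
e^(−kτ) = e^(−0.01507 × 25.3) = 0.6830
Accumulation ratio R = 1 / (1 − e^(−kτ)) = 1 / (1 − 0.6830) = 3.155
Steady-state peak = C₀ × R = 37.6 × 3.155 = 118.6 mg/L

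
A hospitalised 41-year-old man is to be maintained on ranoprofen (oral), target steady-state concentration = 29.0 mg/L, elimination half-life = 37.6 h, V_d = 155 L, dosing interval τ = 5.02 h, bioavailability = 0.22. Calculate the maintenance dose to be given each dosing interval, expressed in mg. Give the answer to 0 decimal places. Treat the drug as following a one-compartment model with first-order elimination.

k = ln2 / t½ = 0.693147 / 37.6 = 0.01843 h⁻¹
CL = k × Vd = 0.01843 × 155 = 2.857 L/h
At steady state, F × (Dose/τ) = Css × CL.
Dose = Css × CL × τ / F = 29.0 × 2.857 × 5.02 / 0.22 = 1891 mg

1891 mg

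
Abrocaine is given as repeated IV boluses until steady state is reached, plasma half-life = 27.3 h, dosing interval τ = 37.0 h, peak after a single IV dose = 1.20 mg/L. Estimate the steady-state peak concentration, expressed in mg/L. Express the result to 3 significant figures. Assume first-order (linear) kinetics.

1.97 mg/L

k = ln2 / t½ = 0.693147 / 27.3 = 0.02539 h⁻¹
e^(−kτ) = e^(−0.02539 × 37.0) = 0.3909
Accumulation ratio R = 1 / (1 − e^(−kτ)) = 1 / (1 − 0.3909) = 1.642
Steady-state peak = C₀ × R = 1.20 × 1.642 = 1.970 mg/L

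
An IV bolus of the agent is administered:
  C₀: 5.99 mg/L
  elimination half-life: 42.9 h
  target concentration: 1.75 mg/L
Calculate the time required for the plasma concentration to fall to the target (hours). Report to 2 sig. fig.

76 h

k = ln2 / t½ = 0.693147 / 42.9 = 0.01616 h⁻¹
t = ln(C₀ / C) / k = ln(5.990 / 1.75) / 0.01616
  = ln(3.423) / 0.01616 = 1.231 / 0.01616 = 76.18 h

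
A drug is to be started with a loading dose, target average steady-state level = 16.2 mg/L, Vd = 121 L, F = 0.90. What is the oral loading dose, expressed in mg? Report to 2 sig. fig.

LD = Css × Vd / F = 16.2 × 121 / 0.90 = 2178 mg

2200 mg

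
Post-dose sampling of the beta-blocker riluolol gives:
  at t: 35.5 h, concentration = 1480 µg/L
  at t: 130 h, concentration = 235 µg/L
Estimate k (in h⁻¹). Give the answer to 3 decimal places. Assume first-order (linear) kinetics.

0.019 h⁻¹

k = ln(C₁/C₂) / (t₂ − t₁) = ln(1480/235) / (130 − 35.5)
  = 1.840 / 94.50 = 0.01947 h⁻¹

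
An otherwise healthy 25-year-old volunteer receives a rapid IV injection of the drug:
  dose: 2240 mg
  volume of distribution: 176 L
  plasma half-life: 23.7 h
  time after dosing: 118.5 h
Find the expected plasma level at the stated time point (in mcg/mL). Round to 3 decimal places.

C₀ = Dose / Vd = 2240 / 176 = 12.73 mg/L
k = ln2 / t½ = 0.693147 / 23.7 = 0.02925 h⁻¹
t / t½ = 118.5 / 23.7 = 5 half-lives
C = C₀ × (1/2)^5 = 12.73 × 0.03125 = 0.3978 mg/L
(0.3978 mg/L = 0.3978 mcg/mL)

0.398 mcg/mL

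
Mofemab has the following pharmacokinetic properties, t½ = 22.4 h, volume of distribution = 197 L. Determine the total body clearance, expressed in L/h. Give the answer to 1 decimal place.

k = ln2 / t½ = 0.693147 / 22.4 = 0.03094 h⁻¹
CL = k × Vd = 0.03094 × 197 = 6.095 L/h

6.1 L/h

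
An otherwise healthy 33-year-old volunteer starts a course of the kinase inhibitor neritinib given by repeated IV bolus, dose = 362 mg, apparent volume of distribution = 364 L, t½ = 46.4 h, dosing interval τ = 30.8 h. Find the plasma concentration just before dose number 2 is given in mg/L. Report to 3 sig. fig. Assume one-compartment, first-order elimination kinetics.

C₀ per dose = Dose / Vd = 362 / 364 = 0.9945 mg/L
k = ln2 / t½ = 0.693147 / 46.4 = 0.01494 h⁻¹
Fraction remaining after one interval: r = e^(−kτ) = e^(−0.01494 × 30.8) = 0.6312
Before dose 2, 1 dose has been given (aged 1τ).
C_trough = C₀ × r = 0.9945 × 0.6312 = 0.6277 mg/L

0.628 mg/L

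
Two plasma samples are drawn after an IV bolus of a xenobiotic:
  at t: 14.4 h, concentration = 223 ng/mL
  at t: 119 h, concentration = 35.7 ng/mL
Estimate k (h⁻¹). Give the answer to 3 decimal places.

k = ln(C₁/C₂) / (t₂ − t₁) = ln(223/35.7) / (119 − 14.4)
  = 1.832 / 104.6 = 0.01751 h⁻¹

0.018 h⁻¹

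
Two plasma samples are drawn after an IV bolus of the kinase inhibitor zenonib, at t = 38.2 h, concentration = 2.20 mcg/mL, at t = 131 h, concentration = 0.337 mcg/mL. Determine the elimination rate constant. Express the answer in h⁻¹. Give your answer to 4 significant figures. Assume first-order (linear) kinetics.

0.02022 h⁻¹

k = ln(C₁/C₂) / (t₂ − t₁) = ln(2.20/0.337) / (131 − 38.2)
  = 1.876 / 92.80 = 0.02022 h⁻¹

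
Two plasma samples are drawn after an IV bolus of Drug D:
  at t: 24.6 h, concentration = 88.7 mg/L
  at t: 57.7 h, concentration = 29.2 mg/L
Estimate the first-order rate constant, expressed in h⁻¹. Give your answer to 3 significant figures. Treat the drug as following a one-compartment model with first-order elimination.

0.0336 h⁻¹

k = ln(C₁/C₂) / (t₂ − t₁) = ln(88.7/29.2) / (57.7 − 24.6)
  = 1.111 / 33.10 = 0.03356 h⁻¹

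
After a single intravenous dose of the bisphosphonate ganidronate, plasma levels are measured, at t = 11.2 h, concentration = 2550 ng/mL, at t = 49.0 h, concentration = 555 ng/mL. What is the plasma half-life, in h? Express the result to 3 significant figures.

k = ln(C₁/C₂) / (t₂ − t₁) = ln(2550/555) / (49.0 − 11.2)
  = 1.525 / 37.80 = 0.04034 h⁻¹
t½ = ln2 / k = 0.693147 / 0.04034 = 17.18 h

17.2 h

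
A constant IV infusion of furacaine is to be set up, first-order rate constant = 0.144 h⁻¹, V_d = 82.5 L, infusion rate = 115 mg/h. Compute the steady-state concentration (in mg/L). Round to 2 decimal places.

9.68 mg/L

CL = k × Vd = 0.1440 × 82.5 = 11.88 L/h
At steady state Css = R₀ / CL = 115 / 11.88 = 9.680 mg/L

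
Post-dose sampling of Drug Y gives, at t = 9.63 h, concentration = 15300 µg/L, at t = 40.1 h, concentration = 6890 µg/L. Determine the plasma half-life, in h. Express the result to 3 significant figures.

k = ln(C₁/C₂) / (t₂ − t₁) = ln(15300/6890) / (40.1 − 9.63)
  = 0.7978 / 30.47 = 0.02618 h⁻¹
t½ = ln2 / k = 0.693147 / 0.02618 = 26.48 h

26.5 h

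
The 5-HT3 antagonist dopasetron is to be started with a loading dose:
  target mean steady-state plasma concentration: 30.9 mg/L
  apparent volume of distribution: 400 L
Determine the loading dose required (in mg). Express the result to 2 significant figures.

LD = Css × Vd = 30.9 × 400 = 12360 mg

12000 mg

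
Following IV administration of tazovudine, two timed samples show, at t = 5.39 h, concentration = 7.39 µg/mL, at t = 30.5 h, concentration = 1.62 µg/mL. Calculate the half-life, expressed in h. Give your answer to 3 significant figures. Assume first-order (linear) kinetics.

k = ln(C₁/C₂) / (t₂ − t₁) = ln(7.39/1.62) / (30.5 − 5.39)
  = 1.518 / 25.11 = 0.06045 h⁻¹
t½ = ln2 / k = 0.693147 / 0.06045 = 11.47 h

11.5 h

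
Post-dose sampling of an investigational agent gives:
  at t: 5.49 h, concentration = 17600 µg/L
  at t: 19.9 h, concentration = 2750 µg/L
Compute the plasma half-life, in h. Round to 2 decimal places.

k = ln(C₁/C₂) / (t₂ − t₁) = ln(17600/2750) / (19.9 − 5.49)
  = 1.856 / 14.41 = 0.1288 h⁻¹
t½ = ln2 / k = 0.693147 / 0.1288 = 5.382 h

5.38 h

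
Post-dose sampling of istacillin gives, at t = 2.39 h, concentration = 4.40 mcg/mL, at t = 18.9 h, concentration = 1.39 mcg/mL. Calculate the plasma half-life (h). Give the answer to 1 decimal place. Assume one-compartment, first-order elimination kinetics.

k = ln(C₁/C₂) / (t₂ − t₁) = ln(4.40/1.39) / (18.9 − 2.39)
  = 1.152 / 16.51 = 0.06978 h⁻¹
t½ = ln2 / k = 0.693147 / 0.06978 = 9.933 h

9.9 h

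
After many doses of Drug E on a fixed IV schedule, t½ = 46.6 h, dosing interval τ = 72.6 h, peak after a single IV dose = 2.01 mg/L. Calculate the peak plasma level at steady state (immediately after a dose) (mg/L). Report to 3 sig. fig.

k = ln2 / t½ = 0.693147 / 46.6 = 0.01487 h⁻¹
e^(−kτ) = e^(−0.01487 × 72.6) = 0.3397
Accumulation ratio R = 1 / (1 − e^(−kτ)) = 1 / (1 − 0.3397) = 1.514
Steady-state peak = C₀ × R = 2.01 × 1.514 = 3.043 mg/L

3.04 mg/L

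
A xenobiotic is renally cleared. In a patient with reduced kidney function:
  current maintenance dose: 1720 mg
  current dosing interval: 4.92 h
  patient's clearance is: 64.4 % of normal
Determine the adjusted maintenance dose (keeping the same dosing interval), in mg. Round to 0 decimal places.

1108 mg

To keep the same average steady-state level, dosing rate must scale with clearance.
CL ratio = 64.4 / 100 = 0.6440
New dose (same interval) = 1720 × 0.6440 = 1108 mg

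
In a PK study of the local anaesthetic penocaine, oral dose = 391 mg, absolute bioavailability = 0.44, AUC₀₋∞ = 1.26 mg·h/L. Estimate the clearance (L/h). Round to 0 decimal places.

137 L/h

CL = F·Dose / AUC = 0.44 × 391 / 1.26 = 136.5 L/h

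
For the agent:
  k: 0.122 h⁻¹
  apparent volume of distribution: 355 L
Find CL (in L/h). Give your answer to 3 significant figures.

CL = k × Vd = 0.122 × 355 = 43.31 L/h

43.3 L/h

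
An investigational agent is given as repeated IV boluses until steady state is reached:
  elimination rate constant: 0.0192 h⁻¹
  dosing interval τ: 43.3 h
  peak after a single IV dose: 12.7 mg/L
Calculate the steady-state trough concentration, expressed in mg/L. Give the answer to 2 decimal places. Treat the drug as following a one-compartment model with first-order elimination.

9.80 mg/L

e^(−kτ) = e^(−0.01920 × 43.3) = 0.4355
Accumulation ratio R = 1 / (1 − e^(−kτ)) = 1 / (1 − 0.4355) = 1.771
Steady-state trough = C₀ × R × e^(−kτ) = 12.7 × 1.771 × 0.4355 = 9.795 mg/L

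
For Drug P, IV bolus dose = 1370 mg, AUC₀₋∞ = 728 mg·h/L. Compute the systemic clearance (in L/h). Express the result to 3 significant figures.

1.88 L/h

CL = Dose / AUC = 1370 / 728 = 1.882 L/h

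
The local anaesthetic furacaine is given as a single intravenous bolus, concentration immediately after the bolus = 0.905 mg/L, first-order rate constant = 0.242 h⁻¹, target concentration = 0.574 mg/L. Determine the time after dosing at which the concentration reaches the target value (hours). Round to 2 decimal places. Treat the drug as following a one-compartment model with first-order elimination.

t = ln(C₀ / C) / k = ln(0.9050 / 0.574) / 0.2420
  = ln(1.577) / 0.2420 = 0.4555 / 0.2420 = 1.882 h

1.88 h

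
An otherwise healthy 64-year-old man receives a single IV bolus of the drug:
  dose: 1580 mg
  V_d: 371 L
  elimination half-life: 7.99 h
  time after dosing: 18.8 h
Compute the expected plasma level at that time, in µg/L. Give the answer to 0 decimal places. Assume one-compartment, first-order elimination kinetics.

834 µg/L

C₀ = Dose / Vd = 1580 / 371 = 4.259 mg/L
k = ln2 / t½ = 0.693147 / 7.99 = 0.08675 h⁻¹
C = C₀ · e^(−k·t) = 4.259 × e^(−0.08675 × 18.8)
  = 4.259 × 0.1958 = 0.8339 mg/L
Convert: 0.8339 mg/L × 1000 = 833.9 µg/L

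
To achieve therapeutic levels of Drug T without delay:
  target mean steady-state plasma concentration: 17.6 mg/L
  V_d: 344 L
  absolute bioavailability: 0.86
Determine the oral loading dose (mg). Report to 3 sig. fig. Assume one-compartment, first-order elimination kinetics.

7040 mg

LD = Css × Vd / F = 17.6 × 344 / 0.86 = 7040 mg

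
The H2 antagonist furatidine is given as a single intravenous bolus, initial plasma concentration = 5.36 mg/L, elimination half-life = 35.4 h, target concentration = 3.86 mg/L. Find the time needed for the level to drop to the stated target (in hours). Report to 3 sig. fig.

k = ln2 / t½ = 0.693147 / 35.4 = 0.01958 h⁻¹
t = ln(C₀ / C) / k = ln(5.360 / 3.86) / 0.01958
  = ln(1.389) / 0.01958 = 0.3286 / 0.01958 = 16.78 h

16.8 h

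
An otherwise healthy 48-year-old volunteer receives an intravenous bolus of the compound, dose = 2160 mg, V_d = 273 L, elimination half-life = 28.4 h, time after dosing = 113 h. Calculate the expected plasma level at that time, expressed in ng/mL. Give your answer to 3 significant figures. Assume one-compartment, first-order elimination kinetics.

502 ng/mL

C₀ = Dose / Vd = 2160 / 273 = 7.912 mg/L
k = ln2 / t½ = 0.693147 / 28.4 = 0.02441 h⁻¹
C = C₀ · e^(−k·t) = 7.912 × e^(−0.02441 × 113)
  = 7.912 × 0.06340 = 0.5016 mg/L
Convert: 0.5016 mg/L × 1000 = 501.6 ng/mL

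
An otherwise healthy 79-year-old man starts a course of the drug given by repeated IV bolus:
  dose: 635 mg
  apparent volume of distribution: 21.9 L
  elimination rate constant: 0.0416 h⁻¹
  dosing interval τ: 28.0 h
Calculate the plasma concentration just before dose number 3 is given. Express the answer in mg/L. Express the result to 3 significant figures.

C₀ per dose = Dose / Vd = 635 / 21.9 = 29.00 mg/L
Fraction remaining after one interval: r = e^(−kτ) = e^(−0.04160 × 28.0) = 0.3120
Before dose 3, 2 doses have been given (aged 1τ, 2τ).
C_trough = C₀ × (r + r²) = 29.00 × (0.3120 + 0.09734) = 11.87 mg/L

11.9 mg/L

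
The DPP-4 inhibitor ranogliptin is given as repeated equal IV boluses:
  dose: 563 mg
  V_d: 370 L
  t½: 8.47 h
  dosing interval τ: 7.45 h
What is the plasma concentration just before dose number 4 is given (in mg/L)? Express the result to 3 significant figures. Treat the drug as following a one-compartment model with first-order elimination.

C₀ per dose = Dose / Vd = 563 / 370 = 1.522 mg/L
k = ln2 / t½ = 0.693147 / 8.47 = 0.08184 h⁻¹
Fraction remaining after one interval: r = e^(−kτ) = e^(−0.08184 × 7.45) = 0.5435
Before dose 4, 3 doses have been given (aged 1τ, 2τ, 3τ).
C_trough = C₀ × (r + r² + … + r^3) = C₀ × r(1−r^3)/(1−r)
        = 1.522 × 0.5435 × (1 − 0.1605) / (1 − 0.5435) = 1.521 mg/L

1.52 mg/L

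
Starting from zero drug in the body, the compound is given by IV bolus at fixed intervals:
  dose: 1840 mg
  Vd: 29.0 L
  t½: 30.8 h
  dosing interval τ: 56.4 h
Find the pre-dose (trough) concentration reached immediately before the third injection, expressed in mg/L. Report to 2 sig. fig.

C₀ per dose = Dose / Vd = 1840 / 29.0 = 63.45 mg/L
k = ln2 / t½ = 0.693147 / 30.8 = 0.02250 h⁻¹
Fraction remaining after one interval: r = e^(−kτ) = e^(−0.02250 × 56.4) = 0.2811
Before dose 3, 2 doses have been given (aged 1τ, 2τ).
C_trough = C₀ × (r + r²) = 63.45 × (0.2811 + 0.07902) = 22.85 mg/L

23 mg/L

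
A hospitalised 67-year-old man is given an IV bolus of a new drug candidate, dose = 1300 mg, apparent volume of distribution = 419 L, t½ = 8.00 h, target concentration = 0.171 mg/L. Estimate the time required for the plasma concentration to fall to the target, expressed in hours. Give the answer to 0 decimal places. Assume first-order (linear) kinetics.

C₀ = Dose / Vd = 1300 / 419 = 3.103 mg/L
k = ln2 / t½ = 0.693147 / 8.00 = 0.08664 h⁻¹
t = ln(C₀ / C) / k = ln(3.103 / 0.171) / 0.08664
  = ln(18.15) / 0.08664 = 2.899 / 0.08664 = 33.46 h

33 h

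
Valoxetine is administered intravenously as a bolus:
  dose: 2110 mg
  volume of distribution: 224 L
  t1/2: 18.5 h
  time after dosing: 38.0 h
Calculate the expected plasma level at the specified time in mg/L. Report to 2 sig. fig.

C₀ = Dose / Vd = 2110 / 224 = 9.420 mg/L
k = ln2 / t½ = 0.693147 / 18.5 = 0.03747 h⁻¹
C = C₀ · e^(−k·t) = 9.420 × e^(−0.03747 × 38.0)
  = 9.420 × 0.2408 = 2.268 mg/L

2.3 mg/L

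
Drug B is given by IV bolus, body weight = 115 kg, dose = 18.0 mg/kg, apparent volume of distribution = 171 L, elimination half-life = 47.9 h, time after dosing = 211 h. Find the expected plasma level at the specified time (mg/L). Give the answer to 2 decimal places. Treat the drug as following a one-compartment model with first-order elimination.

Total dose = 18.0 × 115 = 2070 mg
C₀ = Dose / Vd = 2070 / 171 = 12.11 mg/L
k = ln2 / t½ = 0.693147 / 47.9 = 0.01447 h⁻¹
C = C₀ · e^(−k·t) = 12.11 × e^(−0.01447 × 211)
  = 12.11 × 0.04721 = 0.5717 mg/L

0.57 mg/L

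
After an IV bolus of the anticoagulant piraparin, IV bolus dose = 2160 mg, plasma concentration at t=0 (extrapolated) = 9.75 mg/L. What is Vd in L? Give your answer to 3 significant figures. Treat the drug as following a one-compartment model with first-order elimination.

Vd = Dose / C₀ = 2160 / 9.75 = 221.5 L

222 L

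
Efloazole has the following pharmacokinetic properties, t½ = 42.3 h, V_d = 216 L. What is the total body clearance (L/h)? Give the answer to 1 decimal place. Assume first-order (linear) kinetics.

3.5 L/h

k = ln2 / t½ = 0.693147 / 42.3 = 0.01639 h⁻¹
CL = k × Vd = 0.01639 × 216 = 3.540 L/h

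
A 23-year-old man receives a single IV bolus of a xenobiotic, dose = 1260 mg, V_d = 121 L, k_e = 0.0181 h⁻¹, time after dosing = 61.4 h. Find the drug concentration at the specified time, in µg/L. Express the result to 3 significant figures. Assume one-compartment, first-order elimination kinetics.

3430 µg/L

C₀ = Dose / Vd = 1260 / 121 = 10.41 mg/L
C = C₀ · e^(−k·t) = 10.41 × e^(−0.01810 × 61.4)
  = 10.41 × 0.3291 = 3.426 mg/L
Convert: 3.426 mg/L × 1000 = 3426 µg/L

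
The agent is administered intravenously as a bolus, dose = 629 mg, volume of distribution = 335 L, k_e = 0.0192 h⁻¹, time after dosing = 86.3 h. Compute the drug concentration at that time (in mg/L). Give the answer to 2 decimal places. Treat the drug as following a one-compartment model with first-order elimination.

C₀ = Dose / Vd = 629.0 / 335 = 1.878 mg/L
C = C₀ · e^(−k·t) = 1.878 × e^(−0.01920 × 86.3)
  = 1.878 × 0.1907 = 0.3581 mg/L

0.36 mg/L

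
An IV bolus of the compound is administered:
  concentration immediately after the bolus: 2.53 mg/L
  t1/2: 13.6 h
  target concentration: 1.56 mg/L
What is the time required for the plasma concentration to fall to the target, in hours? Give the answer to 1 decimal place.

9.5 h

k = ln2 / t½ = 0.693147 / 13.6 = 0.05097 h⁻¹
t = ln(C₀ / C) / k = ln(2.530 / 1.56) / 0.05097
  = ln(1.622) / 0.05097 = 0.4837 / 0.05097 = 9.490 h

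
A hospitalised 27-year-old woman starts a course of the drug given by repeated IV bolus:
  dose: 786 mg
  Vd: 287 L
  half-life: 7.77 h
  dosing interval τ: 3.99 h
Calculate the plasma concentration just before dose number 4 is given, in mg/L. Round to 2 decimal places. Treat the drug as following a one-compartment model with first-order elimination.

4.20 mg/L

C₀ per dose = Dose / Vd = 786 / 287 = 2.739 mg/L
k = ln2 / t½ = 0.693147 / 7.77 = 0.08921 h⁻¹
Fraction remaining after one interval: r = e^(−kτ) = e^(−0.08921 × 3.99) = 0.7005
Before dose 4, 3 doses have been given (aged 1τ, 2τ, 3τ).
C_trough = C₀ × (r + r² + … + r^3) = C₀ × r(1−r^3)/(1−r)
        = 2.739 × 0.7005 × (1 − 0.3437) / (1 − 0.7005) = 4.204 mg/L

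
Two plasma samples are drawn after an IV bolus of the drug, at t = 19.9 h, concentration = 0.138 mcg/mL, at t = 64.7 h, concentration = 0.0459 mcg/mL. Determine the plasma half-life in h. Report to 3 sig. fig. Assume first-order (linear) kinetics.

28.2 h

k = ln(C₁/C₂) / (t₂ − t₁) = ln(0.138/0.0459) / (64.7 − 19.9)
  = 1.101 / 44.80 = 0.02458 h⁻¹
t½ = ln2 / k = 0.693147 / 0.02458 = 28.20 h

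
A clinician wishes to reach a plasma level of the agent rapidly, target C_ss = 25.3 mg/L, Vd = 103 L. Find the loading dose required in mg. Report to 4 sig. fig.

2606 mg

LD = Css × Vd = 25.3 × 103 = 2606 mg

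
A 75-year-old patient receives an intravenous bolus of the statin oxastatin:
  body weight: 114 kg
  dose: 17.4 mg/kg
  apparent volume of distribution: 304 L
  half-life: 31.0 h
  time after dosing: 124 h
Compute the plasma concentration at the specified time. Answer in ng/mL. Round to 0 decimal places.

Total dose = 17.4 × 114 = 1984 mg
C₀ = Dose / Vd = 1984 / 304 = 6.526 mg/L
k = ln2 / t½ = 0.693147 / 31.0 = 0.02236 h⁻¹
C = C₀ · e^(−k·t) = 6.526 × e^(−0.02236 × 124)
  = 6.526 × 0.06250 = 0.4079 mg/L
Convert: 0.4079 mg/L × 1000 = 407.9 ng/mL

408 ng/mL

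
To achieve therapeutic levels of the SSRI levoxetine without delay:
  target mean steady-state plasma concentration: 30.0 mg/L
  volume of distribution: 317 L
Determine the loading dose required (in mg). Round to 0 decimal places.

LD = Css × Vd = 30.0 × 317 = 9510 mg

9510 mg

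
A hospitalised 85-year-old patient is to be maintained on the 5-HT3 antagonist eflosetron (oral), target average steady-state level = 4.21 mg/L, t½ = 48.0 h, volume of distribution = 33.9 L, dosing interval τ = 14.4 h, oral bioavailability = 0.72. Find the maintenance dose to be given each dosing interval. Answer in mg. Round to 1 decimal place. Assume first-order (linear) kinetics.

k = ln2 / t½ = 0.693147 / 48.0 = 0.01444 h⁻¹
CL = k × Vd = 0.01444 × 33.9 = 0.4895 L/h
At steady state, F × (Dose/τ) = Css × CL.
Dose = Css × CL × τ / F = 4.21 × 0.4895 × 14.4 / 0.72 = 41.22 mg

41.2 mg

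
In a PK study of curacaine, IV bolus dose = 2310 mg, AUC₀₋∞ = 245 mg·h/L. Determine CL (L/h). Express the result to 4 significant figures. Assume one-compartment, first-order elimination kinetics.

9.429 L/h

CL = Dose / AUC = 2310 / 245 = 9.429 L/h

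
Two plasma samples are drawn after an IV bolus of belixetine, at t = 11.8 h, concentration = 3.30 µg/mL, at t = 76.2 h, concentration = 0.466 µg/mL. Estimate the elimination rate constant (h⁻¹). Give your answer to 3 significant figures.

0.0304 h⁻¹

k = ln(C₁/C₂) / (t₂ − t₁) = ln(3.30/0.466) / (76.2 − 11.8)
  = 1.957 / 64.40 = 0.03039 h⁻¹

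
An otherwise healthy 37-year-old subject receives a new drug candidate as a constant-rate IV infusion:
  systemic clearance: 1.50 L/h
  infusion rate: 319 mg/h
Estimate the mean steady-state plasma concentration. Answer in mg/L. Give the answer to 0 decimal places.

At steady state Css = R₀ / CL = 319 / 1.500 = 212.7 mg/L

213 mg/L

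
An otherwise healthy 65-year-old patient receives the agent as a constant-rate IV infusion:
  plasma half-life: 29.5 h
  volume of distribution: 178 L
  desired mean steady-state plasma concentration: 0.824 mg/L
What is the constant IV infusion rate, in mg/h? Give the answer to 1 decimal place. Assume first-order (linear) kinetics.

3.4 mg/h

k = ln2 / t½ = 0.693147 / 29.5 = 0.02350 h⁻¹
CL = k × Vd = 0.02350 × 178 = 4.183 L/h
At steady state, infusion rate R₀ = Css × CL = 0.824 × 4.183 = 3.447 mg/h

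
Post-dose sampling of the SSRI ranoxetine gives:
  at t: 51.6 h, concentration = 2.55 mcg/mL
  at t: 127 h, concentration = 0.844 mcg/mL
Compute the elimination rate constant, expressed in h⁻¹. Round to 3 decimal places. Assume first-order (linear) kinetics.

0.015 h⁻¹

k = ln(C₁/C₂) / (t₂ − t₁) = ln(2.55/0.844) / (127 − 51.6)
  = 1.106 / 75.40 = 0.01467 h⁻¹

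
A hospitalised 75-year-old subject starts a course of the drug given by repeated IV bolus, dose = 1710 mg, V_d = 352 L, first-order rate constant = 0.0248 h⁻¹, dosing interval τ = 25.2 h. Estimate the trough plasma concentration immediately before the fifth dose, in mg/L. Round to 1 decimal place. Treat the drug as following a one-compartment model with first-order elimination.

C₀ per dose = Dose / Vd = 1710 / 352 = 4.858 mg/L
Fraction remaining after one interval: r = e^(−kτ) = e^(−0.02480 × 25.2) = 0.5353
Before dose 5, 4 doses have been given (aged 1τ, 2τ, 3τ, 4τ).
C_trough = C₀ × (r + r² + … + r^4) = C₀ × r(1−r^4)/(1−r)
        = 4.858 × 0.5353 × (1 − 0.08211) / (1 − 0.5353) = 5.137 mg/L

5.1 mg/L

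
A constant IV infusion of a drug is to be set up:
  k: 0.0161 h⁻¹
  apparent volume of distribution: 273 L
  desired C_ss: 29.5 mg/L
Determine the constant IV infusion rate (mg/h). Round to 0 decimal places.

CL = k × Vd = 0.01610 × 273 = 4.395 L/h
At steady state, infusion rate R₀ = Css × CL = 29.5 × 4.395 = 129.7 mg/h

130 mg/h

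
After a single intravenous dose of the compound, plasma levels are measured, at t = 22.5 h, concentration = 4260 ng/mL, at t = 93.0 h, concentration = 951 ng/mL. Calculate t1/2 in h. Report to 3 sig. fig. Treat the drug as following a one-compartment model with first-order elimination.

k = ln(C₁/C₂) / (t₂ − t₁) = ln(4260/951) / (93.0 − 22.5)
  = 1.500 / 70.50 = 0.02128 h⁻¹
t½ = ln2 / k = 0.693147 / 0.02128 = 32.57 h

32.6 h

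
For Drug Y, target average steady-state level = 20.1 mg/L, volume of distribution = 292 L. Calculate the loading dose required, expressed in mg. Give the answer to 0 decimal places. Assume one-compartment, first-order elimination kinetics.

LD = Css × Vd = 20.1 × 292 = 5869 mg

5869 mg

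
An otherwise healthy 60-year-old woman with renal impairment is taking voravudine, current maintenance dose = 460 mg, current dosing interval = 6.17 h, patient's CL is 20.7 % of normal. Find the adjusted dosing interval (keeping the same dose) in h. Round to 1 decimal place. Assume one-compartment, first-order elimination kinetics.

To keep the same average steady-state level, dosing rate must scale with clearance.
CL ratio = 20.7 / 100 = 0.2070
New interval (same dose) = 6.17 / 0.2070 = 29.81 h

29.8 h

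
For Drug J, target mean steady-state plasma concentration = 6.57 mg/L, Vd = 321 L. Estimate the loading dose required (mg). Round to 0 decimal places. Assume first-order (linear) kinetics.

2109 mg

LD = Css × Vd = 6.57 × 321 = 2109 mg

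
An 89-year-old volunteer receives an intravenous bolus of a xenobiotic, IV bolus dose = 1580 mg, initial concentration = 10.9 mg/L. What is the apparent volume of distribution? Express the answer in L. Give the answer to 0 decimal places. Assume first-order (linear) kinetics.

Vd = Dose / C₀ = 1580 / 10.9 = 145.0 L

145 L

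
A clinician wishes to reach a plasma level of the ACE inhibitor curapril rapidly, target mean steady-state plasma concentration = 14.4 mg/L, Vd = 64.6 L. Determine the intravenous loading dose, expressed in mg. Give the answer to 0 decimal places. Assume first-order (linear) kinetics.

930 mg

LD = Css × Vd = 14.4 × 64.6 = 930.2 mg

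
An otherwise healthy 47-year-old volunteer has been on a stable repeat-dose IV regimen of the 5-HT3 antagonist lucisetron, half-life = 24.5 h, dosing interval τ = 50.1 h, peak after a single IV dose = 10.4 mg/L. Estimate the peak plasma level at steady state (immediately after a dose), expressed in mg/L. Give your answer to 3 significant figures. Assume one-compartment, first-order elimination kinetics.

k = ln2 / t½ = 0.693147 / 24.5 = 0.02829 h⁻¹
e^(−kτ) = e^(−0.02829 × 50.1) = 0.2424
Accumulation ratio R = 1 / (1 − e^(−kτ)) = 1 / (1 − 0.2424) = 1.320
Steady-state peak = C₀ × R = 10.4 × 1.320 = 13.73 mg/L

13.7 mg/L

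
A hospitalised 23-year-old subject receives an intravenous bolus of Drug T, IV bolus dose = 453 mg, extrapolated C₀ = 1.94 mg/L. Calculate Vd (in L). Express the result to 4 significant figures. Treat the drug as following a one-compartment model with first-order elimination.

Vd = Dose / C₀ = 453.0 / 1.94 = 233.5 L

233.5 L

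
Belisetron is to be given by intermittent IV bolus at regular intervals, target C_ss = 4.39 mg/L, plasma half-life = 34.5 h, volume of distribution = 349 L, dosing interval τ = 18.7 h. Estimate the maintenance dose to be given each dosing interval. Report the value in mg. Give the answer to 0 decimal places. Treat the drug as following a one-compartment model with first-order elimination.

576 mg

k = ln2 / t½ = 0.693147 / 34.5 = 0.02009 h⁻¹
CL = k × Vd = 0.02009 × 349 = 7.011 L/h
At steady state, Dose/τ = Css × CL.
Dose = Css × CL × τ = 4.39 × 7.011 × 18.7 = 575.6 mg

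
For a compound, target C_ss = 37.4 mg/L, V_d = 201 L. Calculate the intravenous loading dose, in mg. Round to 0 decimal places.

7517 mg

LD = Css × Vd = 37.4 × 201 = 7517 mg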